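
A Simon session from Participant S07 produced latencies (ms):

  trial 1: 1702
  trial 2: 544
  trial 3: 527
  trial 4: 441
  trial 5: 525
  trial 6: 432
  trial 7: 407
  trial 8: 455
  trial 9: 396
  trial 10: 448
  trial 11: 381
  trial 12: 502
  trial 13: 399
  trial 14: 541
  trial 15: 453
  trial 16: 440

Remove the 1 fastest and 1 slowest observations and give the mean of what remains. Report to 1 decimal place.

Sorted: 381, 396, 399, 407, 432, 440, 441, 448, 453, 455, 502, 525, 527, 541, 544, 1702
Drop lowest 1 (381) and highest 1 (1702)
Remaining (n=14): Σ = 6510, mean = 6510/14 = 465.000

465.0 ms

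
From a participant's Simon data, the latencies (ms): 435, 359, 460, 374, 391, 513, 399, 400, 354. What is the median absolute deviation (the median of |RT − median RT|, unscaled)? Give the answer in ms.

Sorted: 354, 359, 374, 391, 399, 400, 435, 460, 513 → median = 399
|x − 399|: 36, 40, 61, 25, 8, 114, 0, 1, 45
Sorted deviations: 0, 1, 8, 25, 36, 40, 45, 61, 114 → MAD = 36

36 ms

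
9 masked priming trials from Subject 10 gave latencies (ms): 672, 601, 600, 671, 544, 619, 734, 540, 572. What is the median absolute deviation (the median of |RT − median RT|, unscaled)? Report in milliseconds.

Sorted: 540, 544, 572, 600, 601, 619, 671, 672, 734 → median = 601
|x − 601|: 71, 0, 1, 70, 57, 18, 133, 61, 29
Sorted deviations: 0, 1, 18, 29, 57, 61, 70, 71, 133 → MAD = 57

57 ms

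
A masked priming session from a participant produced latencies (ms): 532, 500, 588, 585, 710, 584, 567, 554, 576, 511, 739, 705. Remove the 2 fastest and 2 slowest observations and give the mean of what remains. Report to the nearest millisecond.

Sorted: 500, 511, 532, 554, 567, 576, 584, 585, 588, 705, 710, 739
Drop lowest 2 (500, 511) and highest 2 (710, 739)
Remaining (n=8): Σ = 4691, mean = 4691/8 = 586.375

586 ms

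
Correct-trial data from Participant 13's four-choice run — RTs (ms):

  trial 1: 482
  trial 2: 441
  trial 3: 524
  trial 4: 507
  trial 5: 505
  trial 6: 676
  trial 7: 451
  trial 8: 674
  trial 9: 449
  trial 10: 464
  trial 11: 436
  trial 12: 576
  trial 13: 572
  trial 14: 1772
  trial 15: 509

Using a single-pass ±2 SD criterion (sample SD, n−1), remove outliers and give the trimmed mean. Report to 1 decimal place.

n = 15, ΣRT = 9038, M = 602.533
Σ(x−M)² = 1547429.73; s = √(1547429.73/14) = 332.462
Cutoffs: 602.533 ± 2·332.462 → [-62.4, 1267.5]
Outside: 1772 → excluded.
Retained (n=14): Σ = 7266, mean = 7266/14 = 519.000

519.0 ms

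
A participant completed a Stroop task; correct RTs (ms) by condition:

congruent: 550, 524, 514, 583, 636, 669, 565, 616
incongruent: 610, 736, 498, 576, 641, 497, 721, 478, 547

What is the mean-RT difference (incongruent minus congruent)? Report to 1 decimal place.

7.2 ms

M(congruent) = 4657/8 = 582.125
M(incongruent) = 5304/9 = 589.333
Difference = 589.333 − 582.125 = 7.208 ms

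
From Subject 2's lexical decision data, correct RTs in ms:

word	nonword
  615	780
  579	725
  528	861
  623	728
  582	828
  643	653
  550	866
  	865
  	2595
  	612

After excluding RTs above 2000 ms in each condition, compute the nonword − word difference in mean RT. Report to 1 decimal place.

nonword: exclude 2595
M(word) = 4120/7 = 588.571
M(nonword) = 6918/9 = 768.667
Difference = 768.667 − 588.571 = 180.095 ms

180.1 ms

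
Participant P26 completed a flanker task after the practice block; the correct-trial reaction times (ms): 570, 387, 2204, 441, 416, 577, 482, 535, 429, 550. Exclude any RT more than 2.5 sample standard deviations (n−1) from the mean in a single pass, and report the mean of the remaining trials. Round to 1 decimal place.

n = 10, ΣRT = 6591, M = 659.100
Σ(x−M)² = 2693712.90; s = √(2693712.90/9) = 547.084
Cutoffs: 659.100 ± 2.5·547.084 → [-708.6, 2026.8]
Outside: 2204 → excluded.
Retained (n=9): Σ = 4387, mean = 4387/9 = 487.444

487.4 ms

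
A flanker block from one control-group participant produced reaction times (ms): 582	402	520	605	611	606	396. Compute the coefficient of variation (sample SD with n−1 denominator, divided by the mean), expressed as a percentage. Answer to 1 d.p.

18.0%

n = 7, Σ = 3722, M = 531.7143
Σ(x−M)² = 55085.429; s = √(55085.429/6) = 95.8170
CV = 95.8170 / 531.7143 = 0.18020 = 18.020%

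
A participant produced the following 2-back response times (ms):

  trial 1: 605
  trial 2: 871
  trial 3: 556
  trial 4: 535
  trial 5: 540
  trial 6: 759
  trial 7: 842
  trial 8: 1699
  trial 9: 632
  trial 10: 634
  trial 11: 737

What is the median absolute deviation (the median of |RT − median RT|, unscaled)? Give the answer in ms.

99 ms

Sorted: 535, 540, 556, 605, 632, 634, 737, 759, 842, 871, 1699 → median = 634
|x − 634|: 29, 237, 78, 99, 94, 125, 208, 1065, 2, 0, 103
Sorted deviations: 0, 2, 29, 78, 94, 99, 103, 125, 208, 237, 1065 → MAD = 99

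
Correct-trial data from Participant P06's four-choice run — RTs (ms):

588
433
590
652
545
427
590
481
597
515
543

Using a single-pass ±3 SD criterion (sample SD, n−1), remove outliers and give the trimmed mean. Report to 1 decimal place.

n = 11, ΣRT = 5961, M = 541.909
Σ(x−M)² = 51414.91; s = √(51414.91/10) = 71.704
Cutoffs: 541.909 ± 3·71.704 → [326.8, 757.0]
No RTs fall outside the cutoffs; all 11 retained. Mean = 5961/11 = 541.909

541.9 ms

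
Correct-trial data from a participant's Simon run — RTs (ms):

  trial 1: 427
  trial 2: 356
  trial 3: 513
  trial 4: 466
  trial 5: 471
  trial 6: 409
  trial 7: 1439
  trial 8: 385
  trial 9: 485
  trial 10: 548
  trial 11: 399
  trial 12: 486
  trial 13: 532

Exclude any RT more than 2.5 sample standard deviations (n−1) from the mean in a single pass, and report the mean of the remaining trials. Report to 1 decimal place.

n = 13, ΣRT = 6916, M = 532.000
Σ(x−M)² = 932096.00; s = √(932096.00/12) = 278.702
Cutoffs: 532.000 ± 2.5·278.702 → [-164.8, 1228.8]
Outside: 1439 → excluded.
Retained (n=12): Σ = 5477, mean = 5477/12 = 456.417

456.4 ms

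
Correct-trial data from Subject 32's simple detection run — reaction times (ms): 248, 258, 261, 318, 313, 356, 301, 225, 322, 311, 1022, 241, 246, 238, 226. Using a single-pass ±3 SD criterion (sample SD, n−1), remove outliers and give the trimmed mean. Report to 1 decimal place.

n = 15, ΣRT = 4886, M = 325.733
Σ(x−M)² = 542916.93; s = √(542916.93/14) = 196.926
Cutoffs: 325.733 ± 3·196.926 → [-265.0, 916.5]
Outside: 1022 → excluded.
Retained (n=14): Σ = 3864, mean = 3864/14 = 276.000

276.0 ms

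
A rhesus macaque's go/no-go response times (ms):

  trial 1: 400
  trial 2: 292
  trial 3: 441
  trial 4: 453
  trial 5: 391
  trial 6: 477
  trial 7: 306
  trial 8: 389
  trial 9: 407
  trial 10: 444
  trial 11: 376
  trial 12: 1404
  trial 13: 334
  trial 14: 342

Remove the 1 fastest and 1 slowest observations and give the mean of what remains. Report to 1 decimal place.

Sorted: 292, 306, 334, 342, 376, 389, 391, 400, 407, 441, 444, 453, 477, 1404
Drop lowest 1 (292) and highest 1 (1404)
Remaining (n=12): Σ = 4760, mean = 4760/12 = 396.667

396.7 ms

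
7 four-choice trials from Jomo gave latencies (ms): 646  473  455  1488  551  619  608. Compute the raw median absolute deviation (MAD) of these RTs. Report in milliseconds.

Sorted: 455, 473, 551, 608, 619, 646, 1488 → median = 608
|x − 608|: 38, 135, 153, 880, 57, 11, 0
Sorted deviations: 0, 11, 38, 57, 135, 153, 880 → MAD = 57

57 ms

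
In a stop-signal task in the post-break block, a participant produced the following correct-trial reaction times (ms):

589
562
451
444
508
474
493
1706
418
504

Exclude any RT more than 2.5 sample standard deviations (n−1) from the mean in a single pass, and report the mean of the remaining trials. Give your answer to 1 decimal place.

493.7 ms

n = 10, ΣRT = 6149, M = 614.900
Σ(x−M)² = 1347246.90; s = √(1347246.90/9) = 386.903
Cutoffs: 614.900 ± 2.5·386.903 → [-352.4, 1582.2]
Outside: 1706 → excluded.
Retained (n=9): Σ = 4443, mean = 4443/9 = 493.667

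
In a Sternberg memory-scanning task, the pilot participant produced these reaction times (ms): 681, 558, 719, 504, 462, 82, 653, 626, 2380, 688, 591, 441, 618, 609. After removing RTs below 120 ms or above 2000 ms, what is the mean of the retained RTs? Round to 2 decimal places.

Excluded: 82, 2380
Retained (n=12): Σ = 7150
Mean = 7150/12 = 595.8333

595.83 ms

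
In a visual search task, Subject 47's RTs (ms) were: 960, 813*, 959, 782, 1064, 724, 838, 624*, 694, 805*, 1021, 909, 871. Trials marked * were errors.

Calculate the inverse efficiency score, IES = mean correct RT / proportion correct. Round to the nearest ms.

1147 ms

Correct trials (n=10): 960, 959, 782, 1064, 724, 838, 694, 1021, 909, 871
Mean correct RT = 8822/10 = 882.2000 ms
Proportion correct = 10/13
IES = 882.2000 / (10/13) = 1146.860 ms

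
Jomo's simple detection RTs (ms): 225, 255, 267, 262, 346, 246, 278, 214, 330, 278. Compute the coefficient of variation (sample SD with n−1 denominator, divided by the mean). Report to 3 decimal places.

n = 10, Σ = 2701, M = 270.1000
Σ(x−M)² = 15538.900; s = √(15538.900/9) = 41.5517
CV = 41.5517 / 270.1000 = 0.15384

0.154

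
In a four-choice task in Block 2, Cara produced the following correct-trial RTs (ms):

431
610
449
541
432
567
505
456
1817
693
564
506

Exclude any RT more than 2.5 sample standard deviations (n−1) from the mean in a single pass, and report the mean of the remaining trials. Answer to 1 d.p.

523.1 ms

n = 12, ΣRT = 7571, M = 630.917
Σ(x−M)² = 1602416.92; s = √(1602416.92/11) = 381.673
Cutoffs: 630.917 ± 2.5·381.673 → [-323.3, 1585.1]
Outside: 1817 → excluded.
Retained (n=11): Σ = 5754, mean = 5754/11 = 523.091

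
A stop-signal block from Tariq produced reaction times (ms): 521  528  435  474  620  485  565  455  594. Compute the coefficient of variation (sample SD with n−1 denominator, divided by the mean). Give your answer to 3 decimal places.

0.122

n = 9, Σ = 4677, M = 519.6667
Σ(x−M)² = 32356.000; s = √(32356.000/8) = 63.5964
CV = 63.5964 / 519.6667 = 0.12238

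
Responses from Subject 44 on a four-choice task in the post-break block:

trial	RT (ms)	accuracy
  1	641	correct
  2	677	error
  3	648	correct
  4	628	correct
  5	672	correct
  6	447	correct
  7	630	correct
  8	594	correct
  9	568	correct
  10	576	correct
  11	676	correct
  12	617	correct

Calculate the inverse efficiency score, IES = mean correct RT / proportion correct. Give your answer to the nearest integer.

664 ms

Correct trials (n=11): 641, 648, 628, 672, 447, 630, 594, 568, 576, 676, 617
Mean correct RT = 6697/11 = 608.8182 ms
Proportion correct = 11/12
IES = 608.8182 / (11/12) = 664.165 ms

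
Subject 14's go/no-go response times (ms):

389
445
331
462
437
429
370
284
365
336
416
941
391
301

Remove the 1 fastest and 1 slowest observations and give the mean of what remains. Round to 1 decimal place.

389.3 ms

Sorted: 284, 301, 331, 336, 365, 370, 389, 391, 416, 429, 437, 445, 462, 941
Drop lowest 1 (284) and highest 1 (941)
Remaining (n=12): Σ = 4672, mean = 4672/12 = 389.333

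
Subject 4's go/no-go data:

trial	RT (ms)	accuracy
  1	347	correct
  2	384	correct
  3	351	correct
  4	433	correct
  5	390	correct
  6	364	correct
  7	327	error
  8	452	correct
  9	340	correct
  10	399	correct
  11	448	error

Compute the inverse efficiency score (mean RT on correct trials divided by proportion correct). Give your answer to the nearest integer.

Correct trials (n=9): 347, 384, 351, 433, 390, 364, 452, 340, 399
Mean correct RT = 3460/9 = 384.4444 ms
Proportion correct = 9/11
IES = 384.4444 / (9/11) = 469.877 ms

470 ms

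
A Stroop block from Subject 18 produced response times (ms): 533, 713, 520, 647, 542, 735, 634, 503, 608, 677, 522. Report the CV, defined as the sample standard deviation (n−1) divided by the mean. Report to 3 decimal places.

0.139

n = 11, Σ = 6634, M = 603.0909
Σ(x−M)² = 69992.909; s = √(69992.909/10) = 83.6618
CV = 83.6618 / 603.0909 = 0.13872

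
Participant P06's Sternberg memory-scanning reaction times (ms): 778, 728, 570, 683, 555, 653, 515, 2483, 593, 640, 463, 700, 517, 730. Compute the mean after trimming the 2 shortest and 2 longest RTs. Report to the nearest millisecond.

637 ms

Sorted: 463, 515, 517, 555, 570, 593, 640, 653, 683, 700, 728, 730, 778, 2483
Drop lowest 2 (463, 515) and highest 2 (778, 2483)
Remaining (n=10): Σ = 6369, mean = 6369/10 = 636.900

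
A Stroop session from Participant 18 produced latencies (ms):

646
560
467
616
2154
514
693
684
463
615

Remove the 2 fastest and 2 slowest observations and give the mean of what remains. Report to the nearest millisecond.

Sorted: 463, 467, 514, 560, 615, 616, 646, 684, 693, 2154
Drop lowest 2 (463, 467) and highest 2 (693, 2154)
Remaining (n=6): Σ = 3635, mean = 3635/6 = 605.833

606 ms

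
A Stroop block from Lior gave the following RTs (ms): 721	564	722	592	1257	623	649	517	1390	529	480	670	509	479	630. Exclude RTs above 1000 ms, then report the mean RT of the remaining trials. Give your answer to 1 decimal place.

Excluded: 1257, 1390
Retained (n=13): Σ = 7685
Mean = 7685/13 = 591.1538

591.2 ms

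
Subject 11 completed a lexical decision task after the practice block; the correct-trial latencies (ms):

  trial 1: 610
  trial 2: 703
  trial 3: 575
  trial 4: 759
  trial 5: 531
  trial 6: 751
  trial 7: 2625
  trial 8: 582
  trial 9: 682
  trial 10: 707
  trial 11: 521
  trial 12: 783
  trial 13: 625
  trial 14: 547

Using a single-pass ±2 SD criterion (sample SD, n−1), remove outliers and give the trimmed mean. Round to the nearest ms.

644 ms

n = 14, ΣRT = 11001, M = 785.786
Σ(x−M)² = 3743234.36; s = √(3743234.36/13) = 536.601
Cutoffs: 785.786 ± 2·536.601 → [-287.4, 1859.0]
Outside: 2625 → excluded.
Retained (n=13): Σ = 8376, mean = 8376/13 = 644.308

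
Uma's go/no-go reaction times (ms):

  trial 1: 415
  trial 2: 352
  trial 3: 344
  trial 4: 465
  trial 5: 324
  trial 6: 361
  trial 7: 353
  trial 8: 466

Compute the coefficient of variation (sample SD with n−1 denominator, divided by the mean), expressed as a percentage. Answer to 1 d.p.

n = 8, Σ = 3080, M = 385.0000
Σ(x−M)² = 21952.000; s = √(21952.000/7) = 56.0000
CV = 56.0000 / 385.0000 = 0.14545 = 14.545%

14.5%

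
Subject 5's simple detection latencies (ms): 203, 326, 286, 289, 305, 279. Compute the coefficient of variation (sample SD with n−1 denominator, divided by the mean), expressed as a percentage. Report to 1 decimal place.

14.9%

n = 6, Σ = 1688, M = 281.3333
Σ(x−M)² = 8777.333; s = √(8777.333/5) = 41.8983
CV = 41.8983 / 281.3333 = 0.14893 = 14.893%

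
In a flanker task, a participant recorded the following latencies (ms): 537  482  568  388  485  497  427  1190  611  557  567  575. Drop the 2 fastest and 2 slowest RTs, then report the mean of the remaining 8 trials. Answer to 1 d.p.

533.5 ms

Sorted: 388, 427, 482, 485, 497, 537, 557, 567, 568, 575, 611, 1190
Drop lowest 2 (388, 427) and highest 2 (611, 1190)
Remaining (n=8): Σ = 4268, mean = 4268/8 = 533.500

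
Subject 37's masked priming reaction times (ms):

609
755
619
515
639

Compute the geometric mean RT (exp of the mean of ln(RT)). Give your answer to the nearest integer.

623 ms

ln(RT): 6.4118, 6.6267, 6.4281, 6.2442, 6.4599
Mean ln(RT) = 32.1707/5 = 6.43414
Geometric mean = exp(6.43414) = 622.75 ms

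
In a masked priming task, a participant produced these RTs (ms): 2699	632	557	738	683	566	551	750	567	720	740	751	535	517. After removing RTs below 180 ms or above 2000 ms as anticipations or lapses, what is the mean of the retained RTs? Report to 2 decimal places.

639.00 ms

Excluded: 2699
Retained (n=13): Σ = 8307
Mean = 8307/13 = 639.0000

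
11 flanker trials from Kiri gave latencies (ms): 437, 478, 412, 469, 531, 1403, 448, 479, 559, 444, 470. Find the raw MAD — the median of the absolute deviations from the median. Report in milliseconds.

26 ms

Sorted: 412, 437, 444, 448, 469, 470, 478, 479, 531, 559, 1403 → median = 470
|x − 470|: 33, 8, 58, 1, 61, 933, 22, 9, 89, 26, 0
Sorted deviations: 0, 1, 8, 9, 22, 26, 33, 58, 61, 89, 933 → MAD = 26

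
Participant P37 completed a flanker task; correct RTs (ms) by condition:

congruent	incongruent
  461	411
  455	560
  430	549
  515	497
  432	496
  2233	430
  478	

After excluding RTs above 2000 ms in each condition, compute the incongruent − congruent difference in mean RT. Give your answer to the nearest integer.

29 ms

congruent: exclude 2233
M(congruent) = 2771/6 = 461.833
M(incongruent) = 2943/6 = 490.500
Difference = 490.500 − 461.833 = 28.667 ms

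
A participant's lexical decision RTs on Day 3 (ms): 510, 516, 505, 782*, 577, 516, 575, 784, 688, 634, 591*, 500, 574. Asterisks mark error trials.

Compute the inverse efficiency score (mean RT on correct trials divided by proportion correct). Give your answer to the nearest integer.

685 ms

Correct trials (n=11): 510, 516, 505, 577, 516, 575, 784, 688, 634, 500, 574
Mean correct RT = 6379/11 = 579.9091 ms
Proportion correct = 11/13
IES = 579.9091 / (11/13) = 685.347 ms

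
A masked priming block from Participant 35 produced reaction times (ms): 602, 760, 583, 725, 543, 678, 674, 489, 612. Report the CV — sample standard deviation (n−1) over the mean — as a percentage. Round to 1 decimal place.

13.9%

n = 9, Σ = 5666, M = 629.5556
Σ(x−M)² = 60930.222; s = √(60930.222/8) = 87.2713
CV = 87.2713 / 629.5556 = 0.13862 = 13.862%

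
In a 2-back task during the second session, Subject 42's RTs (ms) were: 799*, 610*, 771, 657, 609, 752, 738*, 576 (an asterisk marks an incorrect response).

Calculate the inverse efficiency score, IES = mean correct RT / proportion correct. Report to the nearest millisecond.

Correct trials (n=5): 771, 657, 609, 752, 576
Mean correct RT = 3365/5 = 673.0000 ms
Proportion correct = 5/8
IES = 673.0000 / (5/8) = 1076.800 ms

1077 ms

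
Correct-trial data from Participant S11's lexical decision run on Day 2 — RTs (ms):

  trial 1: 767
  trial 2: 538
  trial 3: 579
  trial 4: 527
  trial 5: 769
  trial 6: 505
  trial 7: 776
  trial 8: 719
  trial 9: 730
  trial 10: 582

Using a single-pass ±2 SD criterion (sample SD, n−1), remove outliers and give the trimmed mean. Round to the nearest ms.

649 ms

n = 10, ΣRT = 6492, M = 649.200
Σ(x−M)² = 113243.60; s = √(113243.60/9) = 112.172
Cutoffs: 649.200 ± 2·112.172 → [424.9, 873.5]
No RTs fall outside the cutoffs; all 10 retained. Mean = 6492/10 = 649.200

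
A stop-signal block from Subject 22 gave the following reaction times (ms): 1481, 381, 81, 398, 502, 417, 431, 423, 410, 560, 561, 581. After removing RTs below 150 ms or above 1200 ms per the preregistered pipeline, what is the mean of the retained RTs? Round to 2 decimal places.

466.40 ms

Excluded: 81, 1481
Retained (n=10): Σ = 4664
Mean = 4664/10 = 466.4000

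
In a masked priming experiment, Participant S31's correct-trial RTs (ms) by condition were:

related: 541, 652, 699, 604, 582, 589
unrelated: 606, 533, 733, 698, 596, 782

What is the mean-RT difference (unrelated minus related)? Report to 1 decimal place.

46.8 ms

M(related) = 3667/6 = 611.167
M(unrelated) = 3948/6 = 658.000
Difference = 658.000 − 611.167 = 46.833 ms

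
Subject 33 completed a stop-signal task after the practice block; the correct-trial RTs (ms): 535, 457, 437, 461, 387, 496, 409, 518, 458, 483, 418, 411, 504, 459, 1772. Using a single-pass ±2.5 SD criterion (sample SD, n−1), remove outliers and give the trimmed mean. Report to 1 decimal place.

459.5 ms

n = 15, ΣRT = 8205, M = 547.000
Σ(x−M)² = 1633198.00; s = √(1633198.00/14) = 341.551
Cutoffs: 547.000 ± 2.5·341.551 → [-306.9, 1400.9]
Outside: 1772 → excluded.
Retained (n=14): Σ = 6433, mean = 6433/14 = 459.500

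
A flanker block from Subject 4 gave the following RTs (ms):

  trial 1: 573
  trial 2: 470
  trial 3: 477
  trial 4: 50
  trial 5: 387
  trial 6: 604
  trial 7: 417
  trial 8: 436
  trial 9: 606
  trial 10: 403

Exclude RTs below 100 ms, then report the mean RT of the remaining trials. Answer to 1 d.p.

485.9 ms

Excluded: 50
Retained (n=9): Σ = 4373
Mean = 4373/9 = 485.8889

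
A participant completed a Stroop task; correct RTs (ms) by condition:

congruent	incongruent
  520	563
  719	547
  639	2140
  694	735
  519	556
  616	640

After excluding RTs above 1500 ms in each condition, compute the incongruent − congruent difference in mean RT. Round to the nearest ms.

incongruent: exclude 2140
M(congruent) = 3707/6 = 617.833
M(incongruent) = 3041/5 = 608.200
Difference = 608.200 − 617.833 = -9.633 ms

-10 ms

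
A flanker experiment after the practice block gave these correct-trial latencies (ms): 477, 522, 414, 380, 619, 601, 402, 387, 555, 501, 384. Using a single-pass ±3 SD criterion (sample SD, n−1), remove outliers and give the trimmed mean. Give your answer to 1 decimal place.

476.5 ms

n = 11, ΣRT = 5242, M = 476.545
Σ(x−M)² = 79974.73; s = √(79974.73/10) = 89.429
Cutoffs: 476.545 ± 3·89.429 → [208.3, 744.8]
No RTs fall outside the cutoffs; all 11 retained. Mean = 5242/11 = 476.545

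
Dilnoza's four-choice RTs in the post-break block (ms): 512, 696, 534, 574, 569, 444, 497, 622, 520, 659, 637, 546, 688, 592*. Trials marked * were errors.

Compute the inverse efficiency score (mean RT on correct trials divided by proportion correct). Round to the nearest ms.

621 ms

Correct trials (n=13): 512, 696, 534, 574, 569, 444, 497, 622, 520, 659, 637, 546, 688
Mean correct RT = 7498/13 = 576.7692 ms
Proportion correct = 13/14
IES = 576.7692 / (13/14) = 621.136 ms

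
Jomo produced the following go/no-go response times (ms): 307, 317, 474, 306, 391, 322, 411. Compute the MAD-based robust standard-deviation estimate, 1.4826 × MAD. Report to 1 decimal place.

Sorted: 306, 307, 317, 322, 391, 411, 474 → median = 322
|x − 322| sorted: 0, 5, 15, 16, 69, 89, 152 → MAD = 16
Robust SD ≈ 1.4826 × 16 = 23.722

23.7 ms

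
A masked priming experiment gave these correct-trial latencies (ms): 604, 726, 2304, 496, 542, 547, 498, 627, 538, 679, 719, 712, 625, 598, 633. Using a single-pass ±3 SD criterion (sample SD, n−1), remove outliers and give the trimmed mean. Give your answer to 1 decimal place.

610.3 ms

n = 15, ΣRT = 10848, M = 723.200
Σ(x−M)² = 2758464.40; s = √(2758464.40/14) = 443.884
Cutoffs: 723.200 ± 3·443.884 → [-608.5, 2054.9]
Outside: 2304 → excluded.
Retained (n=14): Σ = 8544, mean = 8544/14 = 610.286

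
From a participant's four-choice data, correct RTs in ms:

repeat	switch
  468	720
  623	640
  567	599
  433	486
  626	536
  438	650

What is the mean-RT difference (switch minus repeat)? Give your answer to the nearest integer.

M(repeat) = 3155/6 = 525.833
M(switch) = 3631/6 = 605.167
Difference = 605.167 − 525.833 = 79.333 ms

79 ms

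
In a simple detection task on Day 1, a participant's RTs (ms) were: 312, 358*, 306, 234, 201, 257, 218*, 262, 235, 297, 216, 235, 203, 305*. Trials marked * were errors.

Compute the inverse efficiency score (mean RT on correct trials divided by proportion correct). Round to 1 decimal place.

Correct trials (n=11): 312, 306, 234, 201, 257, 262, 235, 297, 216, 235, 203
Mean correct RT = 2758/11 = 250.7273 ms
Proportion correct = 11/14
IES = 250.7273 / (11/14) = 319.107 ms

319.1 ms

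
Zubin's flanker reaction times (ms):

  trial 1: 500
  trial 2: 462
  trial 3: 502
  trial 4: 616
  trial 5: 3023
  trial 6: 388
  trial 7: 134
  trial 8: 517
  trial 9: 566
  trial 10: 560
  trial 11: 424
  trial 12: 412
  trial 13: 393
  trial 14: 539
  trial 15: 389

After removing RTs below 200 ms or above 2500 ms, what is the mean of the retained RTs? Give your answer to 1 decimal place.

Excluded: 134, 3023
Retained (n=13): Σ = 6268
Mean = 6268/13 = 482.1538

482.2 ms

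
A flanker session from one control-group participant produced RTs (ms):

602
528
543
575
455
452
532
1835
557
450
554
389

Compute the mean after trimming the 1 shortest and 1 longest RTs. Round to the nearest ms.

Sorted: 389, 450, 452, 455, 528, 532, 543, 554, 557, 575, 602, 1835
Drop lowest 1 (389) and highest 1 (1835)
Remaining (n=10): Σ = 5248, mean = 5248/10 = 524.800

525 ms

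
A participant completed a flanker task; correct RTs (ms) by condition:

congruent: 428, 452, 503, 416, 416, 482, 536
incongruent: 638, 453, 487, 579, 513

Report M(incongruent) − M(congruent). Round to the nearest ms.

M(congruent) = 3233/7 = 461.857
M(incongruent) = 2670/5 = 534.000
Difference = 534.000 − 461.857 = 72.143 ms

72 ms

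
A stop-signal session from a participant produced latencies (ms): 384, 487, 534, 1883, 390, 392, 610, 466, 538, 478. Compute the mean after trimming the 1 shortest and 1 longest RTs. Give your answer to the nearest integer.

487 ms

Sorted: 384, 390, 392, 466, 478, 487, 534, 538, 610, 1883
Drop lowest 1 (384) and highest 1 (1883)
Remaining (n=8): Σ = 3895, mean = 3895/8 = 486.875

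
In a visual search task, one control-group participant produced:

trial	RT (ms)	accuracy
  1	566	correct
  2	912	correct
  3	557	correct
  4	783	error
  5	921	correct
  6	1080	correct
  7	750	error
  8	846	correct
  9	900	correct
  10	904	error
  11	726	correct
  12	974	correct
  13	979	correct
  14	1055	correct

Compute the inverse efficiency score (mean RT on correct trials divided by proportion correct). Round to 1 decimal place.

Correct trials (n=11): 566, 912, 557, 921, 1080, 846, 900, 726, 974, 979, 1055
Mean correct RT = 9516/11 = 865.0909 ms
Proportion correct = 11/14
IES = 865.0909 / (11/14) = 1101.025 ms

1101.0 ms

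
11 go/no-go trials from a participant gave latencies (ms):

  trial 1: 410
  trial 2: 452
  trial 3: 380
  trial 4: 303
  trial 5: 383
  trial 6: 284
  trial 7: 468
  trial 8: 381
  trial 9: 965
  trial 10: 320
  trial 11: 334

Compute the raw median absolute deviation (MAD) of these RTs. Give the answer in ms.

61 ms

Sorted: 284, 303, 320, 334, 380, 381, 383, 410, 452, 468, 965 → median = 381
|x − 381|: 29, 71, 1, 78, 2, 97, 87, 0, 584, 61, 47
Sorted deviations: 0, 1, 2, 29, 47, 61, 71, 78, 87, 97, 584 → MAD = 61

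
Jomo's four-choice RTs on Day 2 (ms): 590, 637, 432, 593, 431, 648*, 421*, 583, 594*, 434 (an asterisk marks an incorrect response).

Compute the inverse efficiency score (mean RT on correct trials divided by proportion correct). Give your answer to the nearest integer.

Correct trials (n=7): 590, 637, 432, 593, 431, 583, 434
Mean correct RT = 3700/7 = 528.5714 ms
Proportion correct = 7/10
IES = 528.5714 / (7/10) = 755.102 ms

755 ms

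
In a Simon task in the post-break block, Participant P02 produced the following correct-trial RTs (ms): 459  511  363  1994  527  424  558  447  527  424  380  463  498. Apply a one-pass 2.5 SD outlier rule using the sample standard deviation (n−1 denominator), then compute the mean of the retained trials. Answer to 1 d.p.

465.1 ms

n = 13, ΣRT = 7575, M = 582.692
Σ(x−M)² = 2198668.77; s = √(2198668.77/12) = 428.045
Cutoffs: 582.692 ± 2.5·428.045 → [-487.4, 1652.8]
Outside: 1994 → excluded.
Retained (n=12): Σ = 5581, mean = 5581/12 = 465.083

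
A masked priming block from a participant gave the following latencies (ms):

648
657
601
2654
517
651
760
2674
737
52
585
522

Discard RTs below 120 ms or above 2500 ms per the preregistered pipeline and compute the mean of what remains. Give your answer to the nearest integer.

Excluded: 52, 2654, 2674
Retained (n=9): Σ = 5678
Mean = 5678/9 = 630.8889

631 ms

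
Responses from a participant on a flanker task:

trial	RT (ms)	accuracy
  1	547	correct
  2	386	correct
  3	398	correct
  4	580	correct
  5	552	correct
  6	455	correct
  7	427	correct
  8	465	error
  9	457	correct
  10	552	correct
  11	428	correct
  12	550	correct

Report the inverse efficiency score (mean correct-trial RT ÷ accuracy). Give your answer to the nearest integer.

529 ms

Correct trials (n=11): 547, 386, 398, 580, 552, 455, 427, 457, 552, 428, 550
Mean correct RT = 5332/11 = 484.7273 ms
Proportion correct = 11/12
IES = 484.7273 / (11/12) = 528.793 ms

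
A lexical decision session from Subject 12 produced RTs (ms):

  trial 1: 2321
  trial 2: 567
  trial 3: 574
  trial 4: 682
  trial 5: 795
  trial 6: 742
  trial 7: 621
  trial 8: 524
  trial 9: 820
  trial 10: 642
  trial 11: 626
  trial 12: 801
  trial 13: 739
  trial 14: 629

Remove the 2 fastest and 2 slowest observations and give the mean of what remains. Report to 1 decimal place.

Sorted: 524, 567, 574, 621, 626, 629, 642, 682, 739, 742, 795, 801, 820, 2321
Drop lowest 2 (524, 567) and highest 2 (820, 2321)
Remaining (n=10): Σ = 6851, mean = 6851/10 = 685.100

685.1 ms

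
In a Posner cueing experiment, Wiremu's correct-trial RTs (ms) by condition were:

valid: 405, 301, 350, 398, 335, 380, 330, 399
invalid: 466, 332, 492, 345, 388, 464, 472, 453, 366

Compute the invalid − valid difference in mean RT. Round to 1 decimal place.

57.5 ms

M(valid) = 2898/8 = 362.250
M(invalid) = 3778/9 = 419.778
Difference = 419.778 − 362.250 = 57.528 ms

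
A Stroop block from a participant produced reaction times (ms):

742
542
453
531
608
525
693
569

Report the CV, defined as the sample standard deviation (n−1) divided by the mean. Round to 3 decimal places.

0.163

n = 8, Σ = 4663, M = 582.8750
Σ(x−M)² = 62850.875; s = √(62850.875/7) = 94.7560
CV = 94.7560 / 582.8750 = 0.16257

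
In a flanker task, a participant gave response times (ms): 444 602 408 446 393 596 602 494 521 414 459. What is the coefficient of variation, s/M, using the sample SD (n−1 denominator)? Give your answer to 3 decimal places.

n = 11, Σ = 5379, M = 489.0000
Σ(x−M)² = 64212.000; s = √(64212.000/10) = 80.1324
CV = 80.1324 / 489.0000 = 0.16387

0.164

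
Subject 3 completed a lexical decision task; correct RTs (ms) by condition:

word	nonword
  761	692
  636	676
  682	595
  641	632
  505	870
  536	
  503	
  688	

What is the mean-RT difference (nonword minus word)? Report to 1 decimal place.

74.0 ms

M(word) = 4952/8 = 619.000
M(nonword) = 3465/5 = 693.000
Difference = 693.000 − 619.000 = 74.000 ms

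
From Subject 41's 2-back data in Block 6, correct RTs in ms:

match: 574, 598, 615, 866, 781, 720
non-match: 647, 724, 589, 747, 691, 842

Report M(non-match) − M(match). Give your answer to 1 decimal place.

M(match) = 4154/6 = 692.333
M(non-match) = 4240/6 = 706.667
Difference = 706.667 − 692.333 = 14.333 ms

14.3 ms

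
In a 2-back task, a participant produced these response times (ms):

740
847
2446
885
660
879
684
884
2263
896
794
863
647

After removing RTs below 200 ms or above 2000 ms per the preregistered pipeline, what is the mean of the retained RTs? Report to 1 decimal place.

798.1 ms

Excluded: 2263, 2446
Retained (n=11): Σ = 8779
Mean = 8779/11 = 798.0909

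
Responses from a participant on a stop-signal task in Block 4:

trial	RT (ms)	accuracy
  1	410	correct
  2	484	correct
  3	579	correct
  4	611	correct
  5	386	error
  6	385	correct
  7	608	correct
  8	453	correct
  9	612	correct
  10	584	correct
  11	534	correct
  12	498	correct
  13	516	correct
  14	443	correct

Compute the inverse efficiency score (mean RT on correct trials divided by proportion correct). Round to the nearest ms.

Correct trials (n=13): 410, 484, 579, 611, 385, 608, 453, 612, 584, 534, 498, 516, 443
Mean correct RT = 6717/13 = 516.6923 ms
Proportion correct = 13/14
IES = 516.6923 / (13/14) = 556.438 ms

556 ms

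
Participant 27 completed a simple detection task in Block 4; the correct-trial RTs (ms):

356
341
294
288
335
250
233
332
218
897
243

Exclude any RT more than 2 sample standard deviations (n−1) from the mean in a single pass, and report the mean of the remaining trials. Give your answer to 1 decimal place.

n = 11, ΣRT = 3787, M = 344.273
Σ(x−M)² = 359056.18; s = √(359056.18/10) = 189.488
Cutoffs: 344.273 ± 2·189.488 → [-34.7, 723.2]
Outside: 897 → excluded.
Retained (n=10): Σ = 2890, mean = 2890/10 = 289.000

289.0 ms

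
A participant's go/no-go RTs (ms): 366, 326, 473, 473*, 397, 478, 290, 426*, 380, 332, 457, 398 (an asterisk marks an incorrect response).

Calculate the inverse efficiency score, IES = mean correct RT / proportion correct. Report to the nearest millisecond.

Correct trials (n=10): 366, 326, 473, 397, 478, 290, 380, 332, 457, 398
Mean correct RT = 3897/10 = 389.7000 ms
Proportion correct = 10/12
IES = 389.7000 / (10/12) = 467.640 ms

468 ms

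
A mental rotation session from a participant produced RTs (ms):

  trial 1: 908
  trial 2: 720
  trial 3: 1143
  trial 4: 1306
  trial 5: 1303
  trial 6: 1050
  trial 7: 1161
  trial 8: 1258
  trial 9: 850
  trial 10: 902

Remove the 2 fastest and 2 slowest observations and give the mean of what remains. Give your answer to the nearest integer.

Sorted: 720, 850, 902, 908, 1050, 1143, 1161, 1258, 1303, 1306
Drop lowest 2 (720, 850) and highest 2 (1303, 1306)
Remaining (n=6): Σ = 6422, mean = 6422/6 = 1070.333

1070 ms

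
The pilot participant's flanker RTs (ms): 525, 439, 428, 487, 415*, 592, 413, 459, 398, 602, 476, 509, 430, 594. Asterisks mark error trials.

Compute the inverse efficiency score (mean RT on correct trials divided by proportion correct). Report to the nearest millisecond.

526 ms

Correct trials (n=13): 525, 439, 428, 487, 592, 413, 459, 398, 602, 476, 509, 430, 594
Mean correct RT = 6352/13 = 488.6154 ms
Proportion correct = 13/14
IES = 488.6154 / (13/14) = 526.201 ms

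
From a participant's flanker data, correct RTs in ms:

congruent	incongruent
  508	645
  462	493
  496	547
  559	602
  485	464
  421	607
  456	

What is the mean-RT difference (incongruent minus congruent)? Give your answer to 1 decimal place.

75.8 ms

M(congruent) = 3387/7 = 483.857
M(incongruent) = 3358/6 = 559.667
Difference = 559.667 − 483.857 = 75.810 ms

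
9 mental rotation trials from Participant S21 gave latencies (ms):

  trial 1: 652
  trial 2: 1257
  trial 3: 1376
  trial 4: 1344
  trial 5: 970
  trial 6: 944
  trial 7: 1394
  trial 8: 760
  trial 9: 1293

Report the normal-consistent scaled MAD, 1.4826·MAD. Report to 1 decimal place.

Sorted: 652, 760, 944, 970, 1257, 1293, 1344, 1376, 1394 → median = 1257
|x − 1257| sorted: 0, 36, 87, 119, 137, 287, 313, 497, 605 → MAD = 137
Robust SD ≈ 1.4826 × 137 = 203.116

203.1 ms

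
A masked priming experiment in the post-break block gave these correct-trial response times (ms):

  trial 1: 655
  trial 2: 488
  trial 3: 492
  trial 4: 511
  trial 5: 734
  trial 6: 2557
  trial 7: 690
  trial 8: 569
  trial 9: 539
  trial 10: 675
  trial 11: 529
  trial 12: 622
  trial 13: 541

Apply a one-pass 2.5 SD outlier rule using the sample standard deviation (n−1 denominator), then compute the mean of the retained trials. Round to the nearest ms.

n = 13, ΣRT = 9602, M = 738.615
Σ(x−M)² = 3660587.08; s = √(3660587.08/12) = 552.312
Cutoffs: 738.615 ± 2.5·552.312 → [-642.2, 2119.4]
Outside: 2557 → excluded.
Retained (n=12): Σ = 7045, mean = 7045/12 = 587.083

587 ms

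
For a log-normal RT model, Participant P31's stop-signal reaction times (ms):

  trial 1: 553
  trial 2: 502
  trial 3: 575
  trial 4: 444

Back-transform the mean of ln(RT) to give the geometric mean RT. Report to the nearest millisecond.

516 ms

ln(RT): 6.3154, 6.2186, 6.3544, 6.0958
Mean ln(RT) = 24.9842/4 = 6.24604
Geometric mean = exp(6.24604) = 515.96 ms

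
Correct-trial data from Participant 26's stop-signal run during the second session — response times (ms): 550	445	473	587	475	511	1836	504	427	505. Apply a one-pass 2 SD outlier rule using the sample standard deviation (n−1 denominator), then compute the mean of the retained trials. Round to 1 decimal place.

n = 10, ΣRT = 6313, M = 631.300
Σ(x−M)² = 1632438.10; s = √(1632438.10/9) = 425.890
Cutoffs: 631.300 ± 2·425.890 → [-220.5, 1483.1]
Outside: 1836 → excluded.
Retained (n=9): Σ = 4477, mean = 4477/9 = 497.444

497.4 ms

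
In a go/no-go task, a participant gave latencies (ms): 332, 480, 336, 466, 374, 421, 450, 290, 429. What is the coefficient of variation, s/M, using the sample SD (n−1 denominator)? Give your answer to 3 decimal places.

0.169

n = 9, Σ = 3578, M = 397.5556
Σ(x−M)² = 35980.222; s = √(35980.222/8) = 67.0636
CV = 67.0636 / 397.5556 = 0.16869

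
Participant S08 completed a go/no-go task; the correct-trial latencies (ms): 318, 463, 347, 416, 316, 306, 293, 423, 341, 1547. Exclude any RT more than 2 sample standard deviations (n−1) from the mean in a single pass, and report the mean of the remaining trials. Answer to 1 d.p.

n = 10, ΣRT = 4770, M = 477.000
Σ(x−M)² = 1301428.00; s = √(1301428.00/9) = 380.267
Cutoffs: 477.000 ± 2·380.267 → [-283.5, 1237.5]
Outside: 1547 → excluded.
Retained (n=9): Σ = 3223, mean = 3223/9 = 358.111

358.1 ms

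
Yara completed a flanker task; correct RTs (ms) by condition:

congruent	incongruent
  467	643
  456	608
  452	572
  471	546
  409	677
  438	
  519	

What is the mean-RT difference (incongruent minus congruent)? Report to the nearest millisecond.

M(congruent) = 3212/7 = 458.857
M(incongruent) = 3046/5 = 609.200
Difference = 609.200 − 458.857 = 150.343 ms

150 ms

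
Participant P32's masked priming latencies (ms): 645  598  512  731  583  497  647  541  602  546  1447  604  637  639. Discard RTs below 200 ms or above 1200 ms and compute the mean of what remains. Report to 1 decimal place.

598.6 ms

Excluded: 1447
Retained (n=13): Σ = 7782
Mean = 7782/13 = 598.6154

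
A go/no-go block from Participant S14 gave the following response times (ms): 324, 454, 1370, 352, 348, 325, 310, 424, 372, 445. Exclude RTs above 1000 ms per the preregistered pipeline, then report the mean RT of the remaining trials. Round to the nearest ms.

Excluded: 1370
Retained (n=9): Σ = 3354
Mean = 3354/9 = 372.6667

373 ms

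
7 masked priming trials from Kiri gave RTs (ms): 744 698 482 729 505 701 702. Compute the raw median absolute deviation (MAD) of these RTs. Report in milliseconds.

28 ms

Sorted: 482, 505, 698, 701, 702, 729, 744 → median = 701
|x − 701|: 43, 3, 219, 28, 196, 0, 1
Sorted deviations: 0, 1, 3, 28, 43, 196, 219 → MAD = 28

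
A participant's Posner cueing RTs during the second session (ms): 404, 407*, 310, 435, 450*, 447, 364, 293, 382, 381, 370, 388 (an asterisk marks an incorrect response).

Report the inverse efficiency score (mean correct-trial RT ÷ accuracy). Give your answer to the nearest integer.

Correct trials (n=10): 404, 310, 435, 447, 364, 293, 382, 381, 370, 388
Mean correct RT = 3774/10 = 377.4000 ms
Proportion correct = 10/12
IES = 377.4000 / (10/12) = 452.880 ms

453 ms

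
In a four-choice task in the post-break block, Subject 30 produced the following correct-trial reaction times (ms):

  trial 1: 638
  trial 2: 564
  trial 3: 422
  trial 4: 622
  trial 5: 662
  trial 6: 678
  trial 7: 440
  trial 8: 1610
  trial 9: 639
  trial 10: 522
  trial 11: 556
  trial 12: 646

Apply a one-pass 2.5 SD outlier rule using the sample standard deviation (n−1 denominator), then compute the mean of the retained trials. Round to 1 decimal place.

580.8 ms

n = 12, ΣRT = 7999, M = 666.583
Σ(x−M)² = 1048992.92; s = √(1048992.92/11) = 308.809
Cutoffs: 666.583 ± 2.5·308.809 → [-105.4, 1438.6]
Outside: 1610 → excluded.
Retained (n=11): Σ = 6389, mean = 6389/11 = 580.818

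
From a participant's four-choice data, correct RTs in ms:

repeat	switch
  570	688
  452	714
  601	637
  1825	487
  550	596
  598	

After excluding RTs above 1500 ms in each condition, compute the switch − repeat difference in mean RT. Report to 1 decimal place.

70.2 ms

repeat: exclude 1825
M(repeat) = 2771/5 = 554.200
M(switch) = 3122/5 = 624.400
Difference = 624.400 − 554.200 = 70.200 ms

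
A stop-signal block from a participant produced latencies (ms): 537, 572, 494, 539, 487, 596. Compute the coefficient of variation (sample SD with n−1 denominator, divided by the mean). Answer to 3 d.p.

0.079

n = 6, Σ = 3225, M = 537.5000
Σ(x−M)² = 9057.500; s = √(9057.500/5) = 42.5617
CV = 42.5617 / 537.5000 = 0.07918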